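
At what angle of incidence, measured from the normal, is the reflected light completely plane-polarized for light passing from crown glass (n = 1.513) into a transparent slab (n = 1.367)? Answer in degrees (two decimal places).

The reflected p-component vanishes when tan θ_B = n₂/n₁.
Here n₂/n₁ = 1.367/1.513 = 0.9035, and Brewster's law gives tan θ_B = n₂/n₁. Taking the arctangent, θ_B = 42.10°.

θ_B ≈ 42.10°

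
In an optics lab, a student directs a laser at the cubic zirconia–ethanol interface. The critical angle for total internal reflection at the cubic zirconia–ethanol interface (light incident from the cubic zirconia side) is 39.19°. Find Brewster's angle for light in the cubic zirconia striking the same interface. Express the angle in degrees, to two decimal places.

θ_B ≈ 32.29°

At the critical angle sin θ_c = n₂/n₁, giving n₂/n₁ = sin 39.19° = 0.6319.
Then tan θ_B = n₂/n₁ = 0.6319, so θ_B = arctan 0.6319 = 32.29°.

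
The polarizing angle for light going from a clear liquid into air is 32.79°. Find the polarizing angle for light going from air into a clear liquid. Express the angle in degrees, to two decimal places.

The two Brewster angles are complementary: θ_B' = 90° − θ_B = 90° − 32.79° = 57.21°.

θ_B' ≈ 57.21°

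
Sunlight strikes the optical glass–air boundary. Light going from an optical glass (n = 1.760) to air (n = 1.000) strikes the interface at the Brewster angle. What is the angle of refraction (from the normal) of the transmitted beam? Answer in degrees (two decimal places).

θ_B = arctan(n₂/n₁) = arctan(1.000/1.760) = 29.60°.
The refracted ray is perpendicular to the reflected ray, so θ_t = 90° − θ_B = 60.40°.

θ_t ≈ 60.40°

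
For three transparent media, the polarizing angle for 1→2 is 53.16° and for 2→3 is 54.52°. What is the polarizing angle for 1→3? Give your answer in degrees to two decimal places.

θ_B ≈ 61.90°

n₂/n₁ = tan 53.16° = 1.3348 and n₃/n₂ = tan 54.52° = 1.4030.
So n₃/n₁ = (n₂/n₁)(n₃/n₂) = 1.3348 × 1.4030 = 1.8727.
θ_B(1→3) = arctan(1.8727) = 61.90°.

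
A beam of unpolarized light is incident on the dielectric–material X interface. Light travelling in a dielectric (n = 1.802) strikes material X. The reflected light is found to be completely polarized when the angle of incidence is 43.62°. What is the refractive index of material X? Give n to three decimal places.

n ≈ 1.717

Full polarization of the reflected beam means tan θ_B = n₂/n₁, where n₁ is the incident medium (a dielectric).
n₂ = n₁ tan θ_B = 1.802 × tan 43.62° = 1.717.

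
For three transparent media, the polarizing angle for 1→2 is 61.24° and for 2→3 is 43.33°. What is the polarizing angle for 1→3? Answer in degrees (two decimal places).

θ_B ≈ 59.81°

n₂/n₁ = tan 61.24° = 1.8220 and n₃/n₂ = tan 43.33° = 0.9433.
So n₃/n₁ = (n₂/n₁)(n₃/n₂) = 1.8220 × 0.9433 = 1.7188.
θ_B(1→3) = arctan(1.7188) = 59.81°.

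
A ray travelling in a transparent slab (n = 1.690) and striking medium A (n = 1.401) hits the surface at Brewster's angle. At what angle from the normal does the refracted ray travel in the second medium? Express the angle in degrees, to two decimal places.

θ_t ≈ 50.34°

First find Brewster's angle: tan θ_B = 1.401/1.690 = 0.8290, giving θ_B = 39.66°.
At Brewster's angle the reflected and refracted rays are perpendicular, so θ_t = 90° − θ_B = 90° − 39.66° = 50.34°.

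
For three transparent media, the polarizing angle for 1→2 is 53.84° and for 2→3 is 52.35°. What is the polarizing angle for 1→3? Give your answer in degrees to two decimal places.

n₂/n₁ = tan 53.84° = 1.3683 and n₃/n₂ = tan 52.35° = 1.2962.
Multiplying, n₃/n₁ = 1.3683 × 1.2962 = 1.7736, and θ_B(1→3) = arctan 1.7736 = 60.58°.

θ_B ≈ 60.58°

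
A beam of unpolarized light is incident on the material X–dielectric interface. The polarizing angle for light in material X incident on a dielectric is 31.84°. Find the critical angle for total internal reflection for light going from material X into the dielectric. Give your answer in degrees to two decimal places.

θ_c ≈ 38.39°

From Brewster, n₂/n₁ = tan θ_B = tan 31.84° = 0.6210.
Then sin θ_c = n₂/n₁ = 0.6210, so θ_c = arcsin 0.6210 = 38.39°.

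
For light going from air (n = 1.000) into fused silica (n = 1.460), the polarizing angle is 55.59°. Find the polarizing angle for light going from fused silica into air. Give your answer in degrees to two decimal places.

θ_B' ≈ 34.41°

tan θ_B' = n₁/n₂ = 1/tan θ_B, so θ_B' = 90° − θ_B.
θ_B' = 90° − 55.59° = 34.41°.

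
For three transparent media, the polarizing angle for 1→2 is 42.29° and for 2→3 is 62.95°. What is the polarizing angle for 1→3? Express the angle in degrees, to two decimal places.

θ_B ≈ 60.69°

n₂/n₁ = tan 42.29° = 0.9096 and n₃/n₂ = tan 62.95° = 1.9584.
So n₃/n₁ = (n₂/n₁)(n₃/n₂) = 0.9096 × 1.9584 = 1.7814.
θ_B(1→3) = arctan(1.7814) = 60.69°.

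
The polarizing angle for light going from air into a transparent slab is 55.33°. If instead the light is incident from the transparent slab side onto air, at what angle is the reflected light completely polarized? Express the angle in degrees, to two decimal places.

tan θ_B' = n₁/n₂ = 1/tan θ_B, so θ_B' = 90° − θ_B.
θ_B' = 90° − 55.33° = 34.67°.

θ_B' ≈ 34.67°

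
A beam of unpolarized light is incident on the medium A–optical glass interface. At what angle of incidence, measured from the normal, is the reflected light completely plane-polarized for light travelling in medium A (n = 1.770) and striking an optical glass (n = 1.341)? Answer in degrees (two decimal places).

tan θ_B = n₂/n₁ = 1.341/1.770 = 0.7576. Taking the arctangent, θ_B = 37.15°.

θ_B ≈ 37.15°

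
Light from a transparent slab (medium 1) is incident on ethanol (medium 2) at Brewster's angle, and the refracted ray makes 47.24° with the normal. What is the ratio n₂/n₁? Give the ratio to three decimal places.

n₂/n₁ ≈ 0.925

θ_B + θ_t = 90°, so θ_B = 90° − 47.24° = 42.76°.
Then n₂/n₁ = tan θ_B = tan 42.76° = 0.925.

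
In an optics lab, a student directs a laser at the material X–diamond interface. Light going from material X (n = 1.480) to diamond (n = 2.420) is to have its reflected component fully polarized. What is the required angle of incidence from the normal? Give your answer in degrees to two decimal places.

Brewster's condition: tan θ_B = n₂/n₁ = 2.420/1.480 = 1.6351.
θ_B = arctan(1.6351) = 58.55°.

θ_B ≈ 58.55°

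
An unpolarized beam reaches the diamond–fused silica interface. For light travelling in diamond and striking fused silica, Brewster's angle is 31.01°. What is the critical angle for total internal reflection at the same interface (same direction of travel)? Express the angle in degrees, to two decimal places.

θ_c ≈ 36.95°

From Brewster, n₂/n₁ = tan θ_B = tan 31.01° = 0.6011.
Then sin θ_c = n₂/n₁ = 0.6011, so θ_c = arcsin 0.6011 = 36.95°.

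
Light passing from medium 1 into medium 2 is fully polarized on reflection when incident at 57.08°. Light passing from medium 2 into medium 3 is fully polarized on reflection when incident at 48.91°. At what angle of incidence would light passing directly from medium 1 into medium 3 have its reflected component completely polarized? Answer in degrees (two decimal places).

θ_B ≈ 60.55°

n₂/n₁ = tan 57.08° = 1.5446 and n₃/n₂ = tan 48.91° = 1.1467.
n₃/n₁ = 1.7712. Then tan θ_B(1→3) = n₃/n₁, so θ_B(1→3) = arctan(1.7712) = 60.55°.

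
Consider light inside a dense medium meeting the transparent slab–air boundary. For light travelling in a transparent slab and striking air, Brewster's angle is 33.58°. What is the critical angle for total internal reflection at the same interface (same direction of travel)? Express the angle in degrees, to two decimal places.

From Brewster, n₂/n₁ = tan θ_B = tan 33.58° = 0.6639.
Then sin θ_c = n₂/n₁ = 0.6639, so θ_c = arcsin 0.6639 = 41.60°.

θ_c ≈ 41.60°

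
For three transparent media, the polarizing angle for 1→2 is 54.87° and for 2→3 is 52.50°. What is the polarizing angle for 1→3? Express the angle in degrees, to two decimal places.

θ_B ≈ 61.64°

n₂/n₁ = tan 54.87° = 1.4213 and n₃/n₂ = tan 52.50° = 1.3032.
n₃/n₁ = 1.8522. Then tan θ_B(1→3) = n₃/n₁, so θ_B(1→3) = arctan(1.8522) = 61.64°.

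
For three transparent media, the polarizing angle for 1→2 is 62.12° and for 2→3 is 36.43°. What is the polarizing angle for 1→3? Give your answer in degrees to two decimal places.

Each Brewster angle gives a ratio: n₂/n₁ = tan 62.12° = 1.8903, n₃/n₂ = tan 36.43° = 0.7381.
Multiplying, n₃/n₁ = 1.8903 × 0.7381 = 1.3952, and θ_B(1→3) = arctan 1.3952 = 54.37°.

θ_B ≈ 54.37°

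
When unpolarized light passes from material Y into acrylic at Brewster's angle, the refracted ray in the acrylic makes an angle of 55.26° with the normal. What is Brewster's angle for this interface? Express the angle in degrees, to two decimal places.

θ_B ≈ 34.74°

Brewster's condition makes the reflected and refracted beams perpendicular: θ_B + θ_t = 90°.
θ_B = 90° − 55.26° = 34.74°.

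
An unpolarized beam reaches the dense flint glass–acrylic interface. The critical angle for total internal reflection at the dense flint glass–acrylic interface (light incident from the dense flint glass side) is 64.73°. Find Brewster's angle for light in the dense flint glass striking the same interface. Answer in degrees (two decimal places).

n₂/n₁ = sin θ_c = sin 64.73° = 0.9043.
tan θ_B equals the same ratio, so θ_B = arctan(0.9043) = 42.12°.

θ_B ≈ 42.12°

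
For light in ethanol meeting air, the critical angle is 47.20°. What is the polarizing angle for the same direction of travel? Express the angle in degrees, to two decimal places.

At the critical angle sin θ_c = n₂/n₁, giving n₂/n₁ = sin 47.20° = 0.7337.
Then tan θ_B = n₂/n₁ = 0.7337, so θ_B = arctan 0.7337 = 36.27°.

θ_B ≈ 36.27°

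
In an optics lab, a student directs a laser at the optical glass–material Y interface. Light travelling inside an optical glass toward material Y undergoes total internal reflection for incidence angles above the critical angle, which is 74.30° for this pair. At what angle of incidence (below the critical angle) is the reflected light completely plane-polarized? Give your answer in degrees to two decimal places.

θ_B ≈ 43.91°

sin θ_c = n₂/n₁, so n₂/n₁ = sin 74.30° = 0.9627.
Brewster: tan θ_B = n₂/n₁ = 0.9627.
θ_B = arctan(0.9627) = 43.91°.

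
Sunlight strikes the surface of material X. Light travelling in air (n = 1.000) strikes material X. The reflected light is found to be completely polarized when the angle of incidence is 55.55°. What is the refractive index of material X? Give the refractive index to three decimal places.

n ≈ 1.458

Full polarization of the reflected beam means tan θ_B = n₂/n₁, where n₁ is the incident medium (air).
n₂ = n₁ tan θ_B = 1.000 × tan 55.55° = 1.458.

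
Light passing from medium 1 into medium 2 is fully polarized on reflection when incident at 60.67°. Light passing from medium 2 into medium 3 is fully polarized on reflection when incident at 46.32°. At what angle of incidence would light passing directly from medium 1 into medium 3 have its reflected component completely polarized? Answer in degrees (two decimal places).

θ_B ≈ 61.78°

n₂/n₁ = tan 60.67° = 1.7798 and n₃/n₂ = tan 46.32° = 1.0472.
So n₃/n₁ = (n₂/n₁)(n₃/n₂) = 1.7798 × 1.0472 = 1.8638.
θ_B(1→3) = arctan(1.8638) = 61.78°.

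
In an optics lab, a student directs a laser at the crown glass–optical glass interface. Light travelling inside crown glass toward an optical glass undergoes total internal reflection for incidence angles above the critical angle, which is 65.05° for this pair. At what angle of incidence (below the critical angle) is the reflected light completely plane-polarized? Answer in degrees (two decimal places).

sin θ_c = n₂/n₁, so n₂/n₁ = sin 65.05° = 0.9067.
Brewster: tan θ_B = n₂/n₁ = 0.9067.
θ_B = arctan(0.9067) = 42.20°.

θ_B ≈ 42.20°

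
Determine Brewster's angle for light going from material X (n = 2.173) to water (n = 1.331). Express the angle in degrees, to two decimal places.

θ_B ≈ 31.49°

At Brewster's angle the reflected and refracted rays are perpendicular, which with Snell's law gives tan θ_B = n₂/n₁.
tan θ_B = n₂/n₁ = 1.331/2.173 = 0.6125.
So θ_B = arctan 0.6125 = 31.49°.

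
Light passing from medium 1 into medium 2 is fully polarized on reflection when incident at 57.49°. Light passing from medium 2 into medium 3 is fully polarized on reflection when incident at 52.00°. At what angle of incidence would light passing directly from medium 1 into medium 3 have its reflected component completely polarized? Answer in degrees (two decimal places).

tan θ_B(1→2) = n₂/n₁ = tan 57.49° = 1.5691.
tan θ_B(2→3) = n₃/n₂ = tan 52.00° = 1.2799.
So n₃/n₁ = (n₂/n₁)(n₃/n₂) = 1.5691 × 1.2799 = 2.0083.
θ_B(1→3) = arctan(2.0083) = 63.53°.

θ_B ≈ 63.53°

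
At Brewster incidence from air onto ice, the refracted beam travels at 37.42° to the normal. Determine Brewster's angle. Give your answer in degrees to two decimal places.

Brewster's condition makes the reflected and refracted beams perpendicular: θ_B + θ_t = 90°.
θ_B = 90° − 37.42° = 52.58°.

θ_B ≈ 52.58°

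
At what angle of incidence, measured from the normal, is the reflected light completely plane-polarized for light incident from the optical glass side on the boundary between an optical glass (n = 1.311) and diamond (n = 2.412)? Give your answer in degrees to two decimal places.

tan θ_B = n₂/n₁ = 2.412/1.311 = 1.8398.
θ_B = arctan(1.8398) = 61.47°.

θ_B ≈ 61.47°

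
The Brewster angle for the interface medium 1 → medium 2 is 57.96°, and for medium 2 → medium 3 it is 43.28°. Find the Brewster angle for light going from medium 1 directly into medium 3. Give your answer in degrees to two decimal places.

Each Brewster angle gives a ratio: n₂/n₁ = tan 57.96° = 1.5979, n₃/n₂ = tan 43.28° = 0.9417.
n₃/n₁ = 1.5047. Then tan θ_B(1→3) = n₃/n₁, so θ_B(1→3) = arctan(1.5047) = 56.39°.

θ_B ≈ 56.39°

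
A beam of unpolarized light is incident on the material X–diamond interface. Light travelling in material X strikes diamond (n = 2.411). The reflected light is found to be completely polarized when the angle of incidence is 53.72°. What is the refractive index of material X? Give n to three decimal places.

n ≈ 1.770

At the polarizing angle, tan θ_B = n₂/n₁ with n₁ on the incident side (material X) and n₂ on the transmitted side (diamond).
n₁ = n₂ / tan θ_B = 2.411 / tan 53.72° = 1.770.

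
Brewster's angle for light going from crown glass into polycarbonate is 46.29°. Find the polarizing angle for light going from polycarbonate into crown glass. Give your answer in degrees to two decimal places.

Reversing the direction swaps n₁ and n₂, so tan θ_B' = 1/tan θ_B and θ_B' = 90° − θ_B.
Hence θ_B' = 90° − 46.29° = 43.71°.

θ_B' ≈ 43.71°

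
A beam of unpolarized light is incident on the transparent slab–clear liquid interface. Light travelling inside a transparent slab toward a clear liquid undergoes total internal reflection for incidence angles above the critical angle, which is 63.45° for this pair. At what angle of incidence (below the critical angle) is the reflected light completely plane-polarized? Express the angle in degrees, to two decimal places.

θ_B ≈ 41.81°

n₂/n₁ = sin θ_c = sin 63.45° = 0.8945.
tan θ_B equals the same ratio, so θ_B = arctan(0.8945) = 41.81°.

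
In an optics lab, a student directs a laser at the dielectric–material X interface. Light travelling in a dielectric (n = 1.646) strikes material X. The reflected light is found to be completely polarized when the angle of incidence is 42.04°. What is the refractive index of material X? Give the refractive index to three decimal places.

Full polarization of the reflected beam means tan θ_B = n₂/n₁, where n₁ is the incident medium (a dielectric).
n₂ = n₁ tan θ_B = 1.646 × tan 42.04° = 1.484.

n ≈ 1.484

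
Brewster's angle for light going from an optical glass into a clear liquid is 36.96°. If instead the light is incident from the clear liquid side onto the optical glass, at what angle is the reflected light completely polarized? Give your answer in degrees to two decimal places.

θ_B' ≈ 53.04°

Reversing the direction swaps n₁ and n₂, so tan θ_B' = 1/tan θ_B and θ_B' = 90° − θ_B.
Hence θ_B' = 90° − 36.96° = 53.04°.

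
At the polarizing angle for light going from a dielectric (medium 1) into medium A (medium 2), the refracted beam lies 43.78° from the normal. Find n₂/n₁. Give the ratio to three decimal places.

n₂/n₁ ≈ 1.044

θ_B + θ_t = 90°, so θ_B = 90° − 43.78° = 46.22°.
tan θ_B = n₂/n₁, so n₂/n₁ = tan 46.22° = 1.044.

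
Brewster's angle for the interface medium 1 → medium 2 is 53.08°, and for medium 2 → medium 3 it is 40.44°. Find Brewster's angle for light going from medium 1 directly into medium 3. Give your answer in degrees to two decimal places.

θ_B ≈ 48.60°

Each Brewster angle gives a ratio: n₂/n₁ = tan 53.08° = 1.3309, n₃/n₂ = tan 40.44° = 0.8523.
So n₃/n₁ = (n₂/n₁)(n₃/n₂) = 1.3309 × 0.8523 = 1.1343.
θ_B(1→3) = arctan(1.1343) = 48.60°.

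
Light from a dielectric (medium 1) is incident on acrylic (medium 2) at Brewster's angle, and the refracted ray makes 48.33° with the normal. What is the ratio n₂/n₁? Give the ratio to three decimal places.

n₂/n₁ ≈ 0.890

At Brewster incidence θ_B = 90° − θ_t = 90° − 48.33° = 41.67°.
tan θ_B = n₂/n₁, so n₂/n₁ = tan 41.67° = 0.890.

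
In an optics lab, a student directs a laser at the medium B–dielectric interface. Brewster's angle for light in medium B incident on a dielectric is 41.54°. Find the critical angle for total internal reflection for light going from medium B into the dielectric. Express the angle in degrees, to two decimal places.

θ_c ≈ 62.37°

n₂/n₁ = tan 41.54° = 0.8860; the critical angle satisfies sin θ_c = n₂/n₁.
θ_c = arcsin(0.8860) = 62.37°.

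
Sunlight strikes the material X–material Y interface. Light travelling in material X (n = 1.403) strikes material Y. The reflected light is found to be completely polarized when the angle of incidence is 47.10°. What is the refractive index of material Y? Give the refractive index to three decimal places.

Brewster's law: tan θ_B = n₂/n₁ (light incident in material X, refracted into material Y).
n₂ = n₁ tan θ_B = 1.403 × tan 47.10° = 1.510.

n ≈ 1.510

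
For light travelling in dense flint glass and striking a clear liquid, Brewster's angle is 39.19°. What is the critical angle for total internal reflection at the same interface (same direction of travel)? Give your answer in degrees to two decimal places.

θ_c ≈ 54.62°

tan θ_B = n₂/n₁ = tan 39.19° = 0.8153.
Total internal reflection: sin θ_c = n₂/n₁ = 0.8153.
θ_c = arcsin(0.8153) = 54.62°.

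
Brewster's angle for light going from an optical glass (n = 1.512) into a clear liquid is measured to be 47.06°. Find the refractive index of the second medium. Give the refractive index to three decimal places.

n ≈ 1.625

Brewster's law: tan θ_B = n₂/n₁ (light incident in an optical glass, refracted into a clear liquid).
n₂ = n₁ tan θ_B = 1.512 × tan 47.06° = 1.625.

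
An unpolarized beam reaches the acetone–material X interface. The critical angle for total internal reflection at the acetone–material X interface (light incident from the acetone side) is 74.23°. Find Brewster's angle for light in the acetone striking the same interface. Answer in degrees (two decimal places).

θ_B ≈ 43.90°

At the critical angle sin θ_c = n₂/n₁, giving n₂/n₁ = sin 74.23° = 0.9624.
Then tan θ_B = n₂/n₁ = 0.9624, so θ_B = arctan 0.9624 = 43.90°.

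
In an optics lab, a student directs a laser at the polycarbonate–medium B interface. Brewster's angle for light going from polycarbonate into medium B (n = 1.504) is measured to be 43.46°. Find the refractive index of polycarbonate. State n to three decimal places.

n ≈ 1.587

At Brewster's angle, tan θ_B = n₂/n₁ with n₁ on the incident side (polycarbonate) and n₂ on the transmitted side (medium B).
n₁ = n₂ / tan θ_B = 1.504 / tan 43.46° = 1.587.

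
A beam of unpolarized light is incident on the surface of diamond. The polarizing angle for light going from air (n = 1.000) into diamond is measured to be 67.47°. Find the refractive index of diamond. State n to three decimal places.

Brewster's law: tan θ_B = n₂/n₁ (light incident in air, refracted into diamond).
n₂ = n₁ tan θ_B = 1.000 × tan 67.47° = 2.411.

n ≈ 2.411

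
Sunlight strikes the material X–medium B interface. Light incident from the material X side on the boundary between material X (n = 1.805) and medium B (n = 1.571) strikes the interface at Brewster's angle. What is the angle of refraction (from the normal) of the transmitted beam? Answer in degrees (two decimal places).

θ_t ≈ 48.96°

θ_B = arctan(n₂/n₁) = arctan(1.571/1.805) = 41.04°.
The refracted ray is perpendicular to the reflected ray, so θ_t = 90° − θ_B = 48.96°.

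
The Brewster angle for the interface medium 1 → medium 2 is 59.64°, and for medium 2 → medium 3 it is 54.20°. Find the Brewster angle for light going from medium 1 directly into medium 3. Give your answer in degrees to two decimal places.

Each Brewster angle gives a ratio: n₂/n₁ = tan 59.64° = 1.7072, n₃/n₂ = tan 54.20° = 1.3865.
n₃/n₁ = 2.3671. Then tan θ_B(1→3) = n₃/n₁, so θ_B(1→3) = arctan(2.3671) = 67.10°.

θ_B ≈ 67.10°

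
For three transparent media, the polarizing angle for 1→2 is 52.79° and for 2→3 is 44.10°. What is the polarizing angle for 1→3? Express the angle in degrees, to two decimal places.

n₂/n₁ = tan 52.79° = 1.3170 and n₃/n₂ = tan 44.10° = 0.9691.
Multiplying, n₃/n₁ = 1.3170 × 0.9691 = 1.2762, and θ_B(1→3) = arctan 1.2762 = 51.92°.

θ_B ≈ 51.92°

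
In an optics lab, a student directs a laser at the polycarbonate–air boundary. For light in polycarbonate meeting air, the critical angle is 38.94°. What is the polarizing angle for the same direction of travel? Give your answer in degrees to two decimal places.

At the critical angle sin θ_c = n₂/n₁, giving n₂/n₁ = sin 38.94° = 0.6285.
Then tan θ_B = n₂/n₁ = 0.6285, so θ_B = arctan 0.6285 = 32.15°.

θ_B ≈ 32.15°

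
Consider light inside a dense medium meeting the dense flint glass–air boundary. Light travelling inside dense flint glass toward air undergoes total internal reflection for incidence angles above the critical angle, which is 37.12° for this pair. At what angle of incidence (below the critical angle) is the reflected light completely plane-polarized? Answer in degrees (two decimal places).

n₂/n₁ = sin θ_c = sin 37.12° = 0.6035.
tan θ_B equals the same ratio, so θ_B = arctan(0.6035) = 31.11°.

θ_B ≈ 31.11°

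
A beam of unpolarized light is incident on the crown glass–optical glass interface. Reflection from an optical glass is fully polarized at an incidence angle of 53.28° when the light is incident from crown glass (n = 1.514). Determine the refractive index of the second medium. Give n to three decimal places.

At Brewster's angle, tan θ_B = n₂/n₁ with n₁ on the incident side (crown glass) and n₂ on the transmitted side (an optical glass).
n₂ = n₁ tan θ_B = 1.514 × tan 53.28° = 2.030.

n ≈ 2.030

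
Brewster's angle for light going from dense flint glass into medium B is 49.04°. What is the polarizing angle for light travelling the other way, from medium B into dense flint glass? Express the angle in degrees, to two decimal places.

Reversing the direction swaps n₁ and n₂, so tan θ_B' = 1/tan θ_B and θ_B' = 90° − θ_B.
Hence θ_B' = 90° − 49.04° = 40.96°.

θ_B' ≈ 40.96°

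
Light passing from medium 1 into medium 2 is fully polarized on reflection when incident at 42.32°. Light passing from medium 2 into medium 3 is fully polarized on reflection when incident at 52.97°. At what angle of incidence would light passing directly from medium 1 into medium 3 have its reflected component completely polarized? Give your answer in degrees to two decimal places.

θ_B ≈ 50.36°

tan θ_B(1→2) = n₂/n₁ = tan 42.32° = 0.9106.
tan θ_B(2→3) = n₃/n₂ = tan 52.97° = 1.3256.
Multiplying, n₃/n₁ = 0.9106 × 1.3256 = 1.2070, and θ_B(1→3) = arctan 1.2070 = 50.36°.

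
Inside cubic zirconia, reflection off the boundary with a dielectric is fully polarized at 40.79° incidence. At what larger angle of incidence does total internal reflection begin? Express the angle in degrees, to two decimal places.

tan θ_B = n₂/n₁ = tan 40.79° = 0.8629.
Total internal reflection: sin θ_c = n₂/n₁ = 0.8629.
θ_c = arcsin(0.8629) = 59.64°.

θ_c ≈ 59.64°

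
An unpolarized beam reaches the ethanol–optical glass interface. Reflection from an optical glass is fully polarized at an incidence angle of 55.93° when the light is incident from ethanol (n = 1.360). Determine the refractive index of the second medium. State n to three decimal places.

At the Brewster angle, tan θ_B = n₂/n₁ with n₁ on the incident side (ethanol) and n₂ on the transmitted side (an optical glass).
n₂ = n₁ tan θ_B = 1.360 × tan 55.93° = 2.011.

n ≈ 2.011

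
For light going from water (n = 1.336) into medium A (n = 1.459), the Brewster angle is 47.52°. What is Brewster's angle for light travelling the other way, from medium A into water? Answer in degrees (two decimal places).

θ_B' ≈ 42.48°

Reversing the direction swaps n₁ and n₂, so tan θ_B' = 1/tan θ_B and θ_B' = 90° − θ_B.
Hence θ_B' = 90° − 47.52° = 42.48°.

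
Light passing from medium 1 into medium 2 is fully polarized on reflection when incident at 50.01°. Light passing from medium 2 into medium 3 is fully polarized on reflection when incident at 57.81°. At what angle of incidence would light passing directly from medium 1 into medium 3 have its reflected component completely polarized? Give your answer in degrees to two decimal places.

θ_B ≈ 62.17°

Each Brewster angle gives a ratio: n₂/n₁ = tan 50.01° = 1.1922, n₃/n₂ = tan 57.81° = 1.5886.
n₃/n₁ = 1.8939. Then tan θ_B(1→3) = n₃/n₁, so θ_B(1→3) = arctan(1.8939) = 62.17°.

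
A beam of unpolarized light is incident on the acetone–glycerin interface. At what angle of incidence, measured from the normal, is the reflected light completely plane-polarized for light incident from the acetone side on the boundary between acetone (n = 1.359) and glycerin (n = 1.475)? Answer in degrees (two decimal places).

θ_B ≈ 47.34°

Here n₂/n₁ = 1.475/1.359 = 1.0854, and Brewster's law gives tan θ_B = n₂/n₁. Taking the arctangent, θ_B = 47.34°.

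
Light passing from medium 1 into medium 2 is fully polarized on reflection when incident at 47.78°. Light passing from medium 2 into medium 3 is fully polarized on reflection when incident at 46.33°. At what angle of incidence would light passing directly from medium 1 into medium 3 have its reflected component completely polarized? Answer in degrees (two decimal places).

θ_B ≈ 49.10°

tan θ_B(1→2) = n₂/n₁ = tan 47.78° = 1.1021.
tan θ_B(2→3) = n₃/n₂ = tan 46.33° = 1.0475.
So n₃/n₁ = (n₂/n₁)(n₃/n₂) = 1.1021 × 1.0475 = 1.1545.
θ_B(1→3) = arctan(1.1545) = 49.10°.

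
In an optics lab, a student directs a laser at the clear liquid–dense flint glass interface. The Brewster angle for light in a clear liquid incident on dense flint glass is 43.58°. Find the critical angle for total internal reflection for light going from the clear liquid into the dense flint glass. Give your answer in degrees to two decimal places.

From Brewster, n₂/n₁ = tan θ_B = tan 43.58° = 0.9516.
Then sin θ_c = n₂/n₁ = 0.9516, so θ_c = arcsin 0.9516 = 72.11°.

θ_c ≈ 72.11°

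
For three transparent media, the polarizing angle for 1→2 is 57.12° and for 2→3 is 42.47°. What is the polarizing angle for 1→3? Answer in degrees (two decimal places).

Each Brewster angle gives a ratio: n₂/n₁ = tan 57.12° = 1.5469, n₃/n₂ = tan 42.47° = 0.9154.
n₃/n₁ = 1.4160. Then tan θ_B(1→3) = n₃/n₁, so θ_B(1→3) = arctan(1.4160) = 54.77°.

θ_B ≈ 54.77°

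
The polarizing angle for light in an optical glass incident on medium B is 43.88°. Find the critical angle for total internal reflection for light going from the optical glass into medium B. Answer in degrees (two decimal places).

θ_c ≈ 74.08°

n₂/n₁ = tan 43.88° = 0.9616; the critical angle satisfies sin θ_c = n₂/n₁.
θ_c = arcsin(0.9616) = 74.08°.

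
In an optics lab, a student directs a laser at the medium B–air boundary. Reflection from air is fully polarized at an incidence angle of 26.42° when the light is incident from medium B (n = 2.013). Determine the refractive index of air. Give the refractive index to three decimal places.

n ≈ 1.000

At the polarizing angle, tan θ_B = n₂/n₁ with n₁ on the incident side (medium B) and n₂ on the transmitted side (air).
n₂ = n₁ tan θ_B = 2.013 × tan 26.42° = 1.000.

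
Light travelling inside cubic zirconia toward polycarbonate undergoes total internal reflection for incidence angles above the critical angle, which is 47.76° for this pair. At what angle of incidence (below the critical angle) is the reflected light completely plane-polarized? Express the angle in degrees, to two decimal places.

θ_B ≈ 36.51°

n₂/n₁ = sin θ_c = sin 47.76° = 0.7403.
tan θ_B equals the same ratio, so θ_B = arctan(0.7403) = 36.51°.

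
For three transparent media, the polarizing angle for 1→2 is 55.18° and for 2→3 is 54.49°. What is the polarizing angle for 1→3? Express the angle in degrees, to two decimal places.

θ_B ≈ 63.60°

Each Brewster angle gives a ratio: n₂/n₁ = tan 55.18° = 1.4377, n₃/n₂ = tan 54.49° = 1.4014.
So n₃/n₁ = (n₂/n₁)(n₃/n₂) = 1.4377 × 1.4014 = 2.0149.
θ_B(1→3) = arctan(2.0149) = 63.60°.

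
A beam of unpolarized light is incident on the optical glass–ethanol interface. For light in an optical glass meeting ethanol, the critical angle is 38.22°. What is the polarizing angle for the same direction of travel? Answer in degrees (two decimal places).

θ_B ≈ 31.74°

At the critical angle sin θ_c = n₂/n₁, giving n₂/n₁ = sin 38.22° = 0.6187.
Then tan θ_B = n₂/n₁ = 0.6187, so θ_B = arctan 0.6187 = 31.74°.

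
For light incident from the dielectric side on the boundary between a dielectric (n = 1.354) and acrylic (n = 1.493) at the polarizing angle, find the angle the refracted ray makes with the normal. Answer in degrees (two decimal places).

tan θ_B = n₂/n₁ = 1.493/1.354 = 1.1027, so θ_B = 47.80°.
Since θ_B + θ_t = 90° at Brewster incidence, θ_t = 90° − 47.80° = 42.20°.

θ_t ≈ 42.20°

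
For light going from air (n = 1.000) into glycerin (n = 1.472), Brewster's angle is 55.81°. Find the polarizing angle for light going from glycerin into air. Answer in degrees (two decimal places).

θ_B' ≈ 34.19°

Reversing the direction swaps n₁ and n₂, so tan θ_B' = 1/tan θ_B and θ_B' = 90° − θ_B.
Hence θ_B' = 90° − 55.81° = 34.19°.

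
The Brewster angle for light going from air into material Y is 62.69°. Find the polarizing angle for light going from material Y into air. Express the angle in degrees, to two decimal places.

tan θ_B' = n₁/n₂ = 1/tan θ_B, so θ_B' = 90° − θ_B.
θ_B' = 90° − 62.69° = 27.31°.

θ_B' ≈ 27.31°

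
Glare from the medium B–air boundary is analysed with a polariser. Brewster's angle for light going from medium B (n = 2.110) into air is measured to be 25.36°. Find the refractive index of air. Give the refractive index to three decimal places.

At Brewster's angle, tan θ_B = n₂/n₁ with n₁ on the incident side (medium B) and n₂ on the transmitted side (air).
n₂ = n₁ tan θ_B = 2.110 × tan 25.36° = 1.000.

n ≈ 1.000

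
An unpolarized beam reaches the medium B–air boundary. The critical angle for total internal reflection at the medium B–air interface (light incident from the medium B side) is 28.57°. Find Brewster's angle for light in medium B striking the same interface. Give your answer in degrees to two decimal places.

θ_B ≈ 25.56°

At the critical angle sin θ_c = n₂/n₁, giving n₂/n₁ = sin 28.57° = 0.4782.
Then tan θ_B = n₂/n₁ = 0.4782, so θ_B = arctan 0.4782 = 25.56°.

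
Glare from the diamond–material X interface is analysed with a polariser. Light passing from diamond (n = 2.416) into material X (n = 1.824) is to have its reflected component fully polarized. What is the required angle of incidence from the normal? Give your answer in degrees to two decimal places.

θ_B ≈ 37.05°

Here n₂/n₁ = 1.824/2.416 = 0.7550, and Brewster's law gives tan θ_B = n₂/n₁. Taking the arctangent, θ_B = 37.05°.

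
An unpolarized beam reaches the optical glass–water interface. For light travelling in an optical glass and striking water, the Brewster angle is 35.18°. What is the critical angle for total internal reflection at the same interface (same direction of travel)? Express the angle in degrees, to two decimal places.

θ_c ≈ 44.82°

From Brewster, n₂/n₁ = tan θ_B = tan 35.18° = 0.7049.
Then sin θ_c = n₂/n₁ = 0.7049, so θ_c = arcsin 0.7049 = 44.82°.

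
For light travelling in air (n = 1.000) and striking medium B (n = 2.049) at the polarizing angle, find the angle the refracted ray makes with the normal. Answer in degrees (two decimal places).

θ_t ≈ 26.01°

First find Brewster's angle: tan θ_B = 2.049/1.000 = 2.0490, giving θ_B = 63.99°.
The refracted ray is perpendicular to the reflected ray, so θ_t = 90° − θ_B = 26.01°.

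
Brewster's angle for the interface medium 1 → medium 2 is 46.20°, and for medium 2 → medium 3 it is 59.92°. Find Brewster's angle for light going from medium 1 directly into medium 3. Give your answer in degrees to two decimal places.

n₂/n₁ = tan 46.20° = 1.0428 and n₃/n₂ = tan 59.92° = 1.7265.
So n₃/n₁ = (n₂/n₁)(n₃/n₂) = 1.0428 × 1.7265 = 1.8004.
θ_B(1→3) = arctan(1.8004) = 60.95°.

θ_B ≈ 60.95°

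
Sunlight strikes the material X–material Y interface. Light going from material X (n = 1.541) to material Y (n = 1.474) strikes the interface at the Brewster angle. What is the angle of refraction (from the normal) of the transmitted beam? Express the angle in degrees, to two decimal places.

First find Brewster's angle: tan θ_B = 1.474/1.541 = 0.9565, giving θ_B = 43.73°.
The refracted ray is perpendicular to the reflected ray, so θ_t = 90° − θ_B = 46.27°.

θ_t ≈ 46.27°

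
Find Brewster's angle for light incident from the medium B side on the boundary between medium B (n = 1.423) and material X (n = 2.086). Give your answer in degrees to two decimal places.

θ_B ≈ 55.70°

tan θ_B = n₂/n₁ = 2.086/1.423 = 1.4659. Taking the arctangent, θ_B = 55.70°.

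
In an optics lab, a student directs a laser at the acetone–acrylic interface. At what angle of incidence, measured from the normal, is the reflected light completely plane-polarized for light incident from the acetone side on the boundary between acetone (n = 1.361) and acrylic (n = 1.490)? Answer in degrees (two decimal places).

The reflected p-component vanishes when tan θ_B = n₂/n₁.
Brewster's condition: tan θ_B = n₂/n₁ = 1.490/1.361 = 1.0948.
So θ_B = arctan 1.0948 = 47.59°.

θ_B ≈ 47.59°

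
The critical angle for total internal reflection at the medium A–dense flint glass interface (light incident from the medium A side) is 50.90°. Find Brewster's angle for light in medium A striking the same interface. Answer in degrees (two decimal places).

n₂/n₁ = sin θ_c = sin 50.90° = 0.7760.
tan θ_B equals the same ratio, so θ_B = arctan(0.7760) = 37.81°.

θ_B ≈ 37.81°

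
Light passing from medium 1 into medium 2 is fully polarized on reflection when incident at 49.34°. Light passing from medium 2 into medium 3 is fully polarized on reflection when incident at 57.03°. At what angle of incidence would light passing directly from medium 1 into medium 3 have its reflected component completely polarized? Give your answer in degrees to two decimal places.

n₂/n₁ = tan 49.34° = 1.1643 and n₃/n₂ = tan 57.03° = 1.5416.
n₃/n₁ = 1.7948. Then tan θ_B(1→3) = n₃/n₁, so θ_B(1→3) = arctan(1.7948) = 60.88°.

θ_B ≈ 60.88°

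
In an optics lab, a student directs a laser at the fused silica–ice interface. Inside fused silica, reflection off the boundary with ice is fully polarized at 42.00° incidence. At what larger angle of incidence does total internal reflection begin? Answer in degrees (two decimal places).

tan θ_B = n₂/n₁ = tan 42.00° = 0.9004.
Total internal reflection: sin θ_c = n₂/n₁ = 0.9004.
θ_c = arcsin(0.9004) = 64.21°.

θ_c ≈ 64.21°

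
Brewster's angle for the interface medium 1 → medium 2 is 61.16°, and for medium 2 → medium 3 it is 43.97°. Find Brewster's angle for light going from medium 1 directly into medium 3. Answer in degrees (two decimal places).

θ_B ≈ 60.28°

Each Brewster angle gives a ratio: n₂/n₁ = tan 61.16° = 1.8160, n₃/n₂ = tan 43.97° = 0.9647.
So n₃/n₁ = (n₂/n₁)(n₃/n₂) = 1.8160 × 0.9647 = 1.7518.
θ_B(1→3) = arctan(1.7518) = 60.28°.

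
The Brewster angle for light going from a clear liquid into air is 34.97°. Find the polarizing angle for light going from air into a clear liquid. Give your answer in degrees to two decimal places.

The two Brewster angles are complementary: θ_B' = 90° − θ_B = 90° − 34.97° = 55.03°.

θ_B' ≈ 55.03°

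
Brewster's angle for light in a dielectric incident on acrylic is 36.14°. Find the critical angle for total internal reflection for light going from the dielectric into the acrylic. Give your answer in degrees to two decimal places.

θ_c ≈ 46.91°

n₂/n₁ = tan 36.14° = 0.7303; the critical angle satisfies sin θ_c = n₂/n₁.
θ_c = arcsin(0.7303) = 46.91°.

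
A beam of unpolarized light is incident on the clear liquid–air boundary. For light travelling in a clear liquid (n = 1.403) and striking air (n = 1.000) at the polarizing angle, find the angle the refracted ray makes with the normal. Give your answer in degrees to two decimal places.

θ_B = arctan(n₂/n₁) = arctan(1.000/1.403) = 35.48°.
At Brewster's angle the reflected and refracted rays are perpendicular, so θ_t = 90° − θ_B = 90° − 35.48° = 54.52°.

θ_t ≈ 54.52°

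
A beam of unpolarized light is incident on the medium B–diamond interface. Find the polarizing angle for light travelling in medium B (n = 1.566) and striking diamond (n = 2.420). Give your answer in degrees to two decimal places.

Here n₂/n₁ = 2.420/1.566 = 1.5453, and Brewster's law gives tan θ_B = n₂/n₁.
θ_B = arctan(1.5453) = 57.09°.

θ_B ≈ 57.09°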